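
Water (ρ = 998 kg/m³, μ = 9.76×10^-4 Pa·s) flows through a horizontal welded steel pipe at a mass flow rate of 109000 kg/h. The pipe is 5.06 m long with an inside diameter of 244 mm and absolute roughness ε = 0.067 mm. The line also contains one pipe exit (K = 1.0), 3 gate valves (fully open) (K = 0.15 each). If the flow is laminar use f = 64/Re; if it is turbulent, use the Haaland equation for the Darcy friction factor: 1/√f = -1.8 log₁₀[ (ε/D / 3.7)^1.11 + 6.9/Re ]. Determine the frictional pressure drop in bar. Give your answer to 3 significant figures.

ΔP ≈ 0.00382 bar

ṁ = 109000 kg/h = 109000/3600 = 30.28 kg/s.
A = πD²/4 = π(0.244)²/4 = 0.04676 m²; mean velocity V = ṁ/(ρA) = 30.28/(998 · 0.04676) = 0.6488 m/s.
Reynolds number Re = ρVD/μ = 998 · 0.6488 · 0.244 / 0.000976 = 1.619e+05.
Re > 4000 → turbulent. Relative roughness ε/D = 6.7e-05/0.244 = 0.000275. Haaland: 1/√f = -1.8 log₁₀[(0.000275/3.7)^1.11 + 6.9/1.619e+05] = -1.8 log₁₀[2.61e-05 + 4.26e-05] = 7.493, so f = 0.01781.
Total minor-loss coefficient ΣK = 1·1 + 3·0.15 = 1.45.
ΔP = [f·L/D + ΣK]·(ρV²/2) = [0.01781·5.06/0.244 + 1.45]·(998·0.6488²/2) = [0.3693 + 1.45]·210.1 = 382.2 Pa.
ΔP = 382.2 Pa = 0.00382 bar.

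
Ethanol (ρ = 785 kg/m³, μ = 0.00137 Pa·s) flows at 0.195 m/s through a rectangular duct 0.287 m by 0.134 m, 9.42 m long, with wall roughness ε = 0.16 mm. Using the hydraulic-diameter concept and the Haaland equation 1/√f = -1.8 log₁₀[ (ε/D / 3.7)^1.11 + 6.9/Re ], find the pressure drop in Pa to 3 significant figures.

ΔP ≈ 21.0 Pa

Hydraulic diameter D_h = 4A/P = 4·(0.287·0.134)/(2·(0.287+0.134)) = 0.1538/0.842 = 0.1827 m.
Re = ρVD_h/μ = 785·0.195·0.1827/0.00137 = 2.041e+04.
ε/D_h = 0.00016/0.1827 = 0.000876; Haaland gives 1/√f = -1.8 log₁₀[9.45e-05+0.000338] = 6.055, so f = 0.02727.
ΔP = f(L/D_h)(ρV²/2) = 0.02727·9.42/0.1827·14.92 = 20.99 Pa.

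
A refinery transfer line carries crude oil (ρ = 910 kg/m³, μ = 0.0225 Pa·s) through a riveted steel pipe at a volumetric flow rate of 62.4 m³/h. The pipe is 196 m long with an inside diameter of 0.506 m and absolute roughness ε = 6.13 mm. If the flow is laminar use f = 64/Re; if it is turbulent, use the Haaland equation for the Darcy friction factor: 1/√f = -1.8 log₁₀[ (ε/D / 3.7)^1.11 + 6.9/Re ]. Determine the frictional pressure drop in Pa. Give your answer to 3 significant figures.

ΔP ≈ 47.5 Pa

Q = 62.4 m³/h = 62.4/3600 = 0.01733 m³/s.
Cross-sectional area A = πD²/4 = π(0.506)²/4 = 0.2011 m²; mean velocity V = Q/A = 0.01733/0.2011 = 0.0862 m/s.
Reynolds number Re = ρVD/μ = 910 · 0.0862 · 0.506 / 0.0225 = 1764.
Re < 2300 → laminar flow, so f = 64/Re = 64/1764 = 0.03628 (the turbulent correlation is not needed).
Darcy-Weisbach: ΔP = f(L/D)(ρV²/2) = 0.03628·(196/0.506)·(910·0.0862²/2) = 0.03628·387.4·3.381 = 47.51 Pa.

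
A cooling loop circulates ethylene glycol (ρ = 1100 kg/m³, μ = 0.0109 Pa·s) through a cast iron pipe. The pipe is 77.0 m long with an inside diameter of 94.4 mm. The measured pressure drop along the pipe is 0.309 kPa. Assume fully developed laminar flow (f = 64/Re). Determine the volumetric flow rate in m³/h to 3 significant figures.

For laminar flow, f = 64/Re with Re = ρVD/μ, so Darcy-Weisbach reduces to ΔP = 32μLV/D². Solving for V: V = ΔP·D²/(32μL) = 309·(0.0944)²/(32·0.0109·77) = 0.1025 m/s.
Check: Re = ρVD/μ = 1100·0.1025·0.0944/0.0109 = 976.7 < 2300, so the laminar assumption holds.
Q = V·A = 0.1025·(π/4·0.0944²) = 0.0007176 m³/s = 2.58 m³/h.

Q ≈ 2.58 m³/h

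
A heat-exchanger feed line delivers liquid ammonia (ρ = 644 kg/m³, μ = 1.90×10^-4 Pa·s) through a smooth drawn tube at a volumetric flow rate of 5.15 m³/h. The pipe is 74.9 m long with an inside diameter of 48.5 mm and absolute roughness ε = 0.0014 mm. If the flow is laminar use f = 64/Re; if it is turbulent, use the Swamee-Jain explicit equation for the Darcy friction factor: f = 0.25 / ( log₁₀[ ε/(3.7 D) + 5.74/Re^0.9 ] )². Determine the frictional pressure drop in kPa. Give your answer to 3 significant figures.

ΔP ≈ 5.13 kPa

Q = 5.15 m³/h = 5.15/3600 = 0.001431 m³/s.
Cross-sectional area A = πD²/4 = π(0.0485)²/4 = 0.001847 m²; mean velocity V = Q/A = 0.001431/0.001847 = 0.7743 m/s.
Reynolds number Re = ρVD/μ = 644 · 0.7743 · 0.0485 / 0.00019 = 1.273e+05.
Re > 4000 → turbulent. Relative roughness ε/D = 1.4e-06/0.0485 = 2.89e-05. Swamee-Jain: f = 0.25/(log₁₀[2.89e-05/3.7 + 5.74/1.273e+05^0.9])² = 0.25/(log₁₀[7.8e-06 + 0.000146])² = 0.25/(-3.813)² = 0.0172.
Darcy-Weisbach: ΔP = f(L/D)(ρV²/2) = 0.0172·(74.9/0.0485)·(644·0.7743²/2) = 0.0172·1544·193.1 = 5128 Pa.
ΔP = 5128 Pa = 5.13 kPa.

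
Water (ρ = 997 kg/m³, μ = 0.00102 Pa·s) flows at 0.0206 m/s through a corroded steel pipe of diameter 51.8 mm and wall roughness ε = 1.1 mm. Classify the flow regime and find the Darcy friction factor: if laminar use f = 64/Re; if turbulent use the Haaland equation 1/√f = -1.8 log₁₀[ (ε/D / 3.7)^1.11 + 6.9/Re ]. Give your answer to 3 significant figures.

Re = ρVD/μ = 997·0.0206·0.0518/0.00102 = 1043.
Re < 2300 → laminar, so f = 64/Re = 0.06136 (roughness is irrelevant in laminar flow).

f ≈ 0.0614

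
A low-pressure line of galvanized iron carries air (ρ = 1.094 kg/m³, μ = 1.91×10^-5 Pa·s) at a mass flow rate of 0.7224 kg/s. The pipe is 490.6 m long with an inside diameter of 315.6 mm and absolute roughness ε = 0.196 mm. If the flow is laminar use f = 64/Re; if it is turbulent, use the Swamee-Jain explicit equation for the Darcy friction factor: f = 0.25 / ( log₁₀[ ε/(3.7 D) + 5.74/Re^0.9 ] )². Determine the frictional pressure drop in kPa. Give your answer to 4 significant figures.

ΔP ≈ 1.212 kPa

A = πD²/4 = π(0.3156)²/4 = 0.07823 m²; mean velocity V = ṁ/(ρA) = 0.7224/(1.094 · 0.07823) = 8.441 m/s.
Reynolds number Re = ρVD/μ = 1.094 · 8.441 · 0.3156 / 1.91e-05 = 1.526e+05.
Re > 4000 → turbulent. Relative roughness ε/D = 0.000196/0.3156 = 0.000621. Swamee-Jain: f = 0.25/(log₁₀[0.000621/3.7 + 5.74/1.526e+05^0.9])² = 0.25/(log₁₀[0.000168 + 0.000124])² = 0.25/(-3.535)² = 0.02001.
Darcy-Weisbach: ΔP = f(L/D)(ρV²/2) = 0.02001·(490.6/0.3156)·(1.094·8.441²/2) = 0.02001·1554·38.97 = 1212 Pa.
ΔP = 1212 Pa = 1.212 kPa.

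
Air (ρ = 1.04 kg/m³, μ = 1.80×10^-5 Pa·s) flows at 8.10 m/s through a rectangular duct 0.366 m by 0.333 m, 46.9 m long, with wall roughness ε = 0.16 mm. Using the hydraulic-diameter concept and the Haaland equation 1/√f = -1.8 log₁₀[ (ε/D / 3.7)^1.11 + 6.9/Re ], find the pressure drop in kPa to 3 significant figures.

Hydraulic diameter D_h = 4A/P = 4·(0.366·0.333)/(2·(0.366+0.333)) = 0.4875/1.398 = 0.3487 m.
Re = ρVD_h/μ = 1.04·8.1·0.3487/1.8e-05 = 1.632e+05.
ε/D_h = 0.00016/0.3487 = 0.000459; Haaland gives 1/√f = -1.8 log₁₀[4.61e-05+4.23e-05] = 7.297, so f = 0.01878.
ΔP = f(L/D_h)(ρV²/2) = 0.01878·46.9/0.3487·34.12 = 86.19 Pa.
ΔP = 0.0862 kPa.

ΔP ≈ 0.0862 kPa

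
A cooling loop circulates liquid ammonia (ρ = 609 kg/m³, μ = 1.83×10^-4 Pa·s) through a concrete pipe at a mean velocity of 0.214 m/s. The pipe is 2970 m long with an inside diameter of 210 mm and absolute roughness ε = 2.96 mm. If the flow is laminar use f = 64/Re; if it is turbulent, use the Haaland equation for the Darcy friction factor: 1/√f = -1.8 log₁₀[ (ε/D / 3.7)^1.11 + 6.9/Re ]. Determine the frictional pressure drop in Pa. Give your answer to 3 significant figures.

Reynolds number Re = ρVD/μ = 609 · 0.214 · 0.21 / 0.000183 = 1.496e+05.
Re > 4000 → turbulent. Relative roughness ε/D = 0.00296/0.21 = 0.0141. Haaland: 1/√f = -1.8 log₁₀[(0.0141/3.7)^1.11 + 6.9/1.496e+05] = -1.8 log₁₀[0.00206 + 4.61e-05] = 4.816, so f = 0.04311.
Darcy-Weisbach: ΔP = f(L/D)(ρV²/2) = 0.04311·(2970/0.21)·(609·0.214²/2) = 0.04311·1.414e+04·13.94 = 8503 Pa.

ΔP ≈ 8500 Pa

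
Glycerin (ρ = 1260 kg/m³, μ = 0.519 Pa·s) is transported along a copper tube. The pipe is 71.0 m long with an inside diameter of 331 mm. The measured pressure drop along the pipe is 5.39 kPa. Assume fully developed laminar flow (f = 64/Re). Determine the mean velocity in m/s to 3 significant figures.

For laminar flow, f = 64/Re with Re = ρVD/μ, so Darcy-Weisbach reduces to ΔP = 32μLV/D². Solving for V: V = ΔP·D²/(32μL) = 5390·(0.331)²/(32·0.519·71) = 0.5008 m/s.
Check: Re = ρVD/μ = 1260·0.5008·0.331/0.519 = 402.4 < 2300, so the laminar assumption holds.

V ≈ 0.501 m/s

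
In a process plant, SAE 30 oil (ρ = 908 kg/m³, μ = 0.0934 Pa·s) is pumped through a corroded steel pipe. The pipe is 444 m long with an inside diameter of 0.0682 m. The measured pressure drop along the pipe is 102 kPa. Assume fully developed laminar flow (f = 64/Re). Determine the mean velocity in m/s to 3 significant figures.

V ≈ 0.358 m/s

For laminar flow, f = 64/Re with Re = ρVD/μ, so Darcy-Weisbach reduces to ΔP = 32μLV/D². Solving for V: V = ΔP·D²/(32μL) = 1.02e+05·(0.0682)²/(32·0.0934·444) = 0.3575 m/s.
Check: Re = ρVD/μ = 908·0.3575·0.0682/0.0934 = 237 < 2300, so the laminar assumption holds.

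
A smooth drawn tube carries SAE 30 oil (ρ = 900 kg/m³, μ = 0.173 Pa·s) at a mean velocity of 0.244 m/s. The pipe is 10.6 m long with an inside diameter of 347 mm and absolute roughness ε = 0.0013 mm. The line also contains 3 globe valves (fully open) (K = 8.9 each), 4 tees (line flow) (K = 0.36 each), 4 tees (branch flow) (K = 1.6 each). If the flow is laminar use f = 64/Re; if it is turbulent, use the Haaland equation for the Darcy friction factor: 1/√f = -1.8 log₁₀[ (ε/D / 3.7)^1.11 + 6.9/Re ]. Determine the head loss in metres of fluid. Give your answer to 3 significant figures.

h_f ≈ 0.118 m

Reynolds number Re = ρVD/μ = 900 · 0.244 · 0.347 / 0.173 = 440.5.
Re < 2300 → laminar flow, so f = 64/Re = 64/440.5 = 0.1453 (the turbulent correlation is not needed).
Total minor-loss coefficient ΣK = 3·8.9 + 4·0.36 + 4·1.6 = 34.5.
ΔP = [f·L/D + ΣK]·(ρV²/2) = [0.1453·10.6/0.347 + 34.5]·(900·0.244²/2) = [4.439 + 34.5]·26.79 = 1044 Pa.
Head loss h_f = ΔP/(ρg) = 1044/(900·9.81) = 0.118 m.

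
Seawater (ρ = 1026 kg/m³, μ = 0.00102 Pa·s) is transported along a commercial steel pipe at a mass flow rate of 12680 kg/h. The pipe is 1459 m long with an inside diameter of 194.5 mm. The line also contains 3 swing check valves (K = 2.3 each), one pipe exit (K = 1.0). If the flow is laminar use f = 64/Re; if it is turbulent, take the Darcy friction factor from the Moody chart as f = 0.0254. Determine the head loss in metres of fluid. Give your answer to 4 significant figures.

h_f ≈ 0.1350 m

ṁ = 12680 kg/h = 12680/3600 = 3.522 kg/s.
A = πD²/4 = π(0.1945)²/4 = 0.02971 m²; mean velocity V = ṁ/(ρA) = 3.522/(1026 · 0.02971) = 0.1155 m/s.
Reynolds number Re = ρVD/μ = 1026 · 0.1155 · 0.1945 / 0.00102 = 2.261e+04.
Re > 4000 → turbulent; use the Moody-chart value f = 0.0254.
Total minor-loss coefficient ΣK = 3·2.3 + 1·1 = 7.9.
ΔP = [f·L/D + ΣK]·(ρV²/2) = [0.0254·1459/0.1945 + 7.9]·(1026·0.1155²/2) = [190.5 + 7.9]·6.849 = 1359 Pa.
Head loss h_f = ΔP/(ρg) = 1359/(1026·9.81) = 0.1350 m.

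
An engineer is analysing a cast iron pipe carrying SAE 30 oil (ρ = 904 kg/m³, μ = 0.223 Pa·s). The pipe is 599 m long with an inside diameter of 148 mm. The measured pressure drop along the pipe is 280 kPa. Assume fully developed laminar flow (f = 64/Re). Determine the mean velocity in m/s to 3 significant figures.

V ≈ 1.43 m/s

For laminar flow, f = 64/Re with Re = ρVD/μ, so Darcy-Weisbach reduces to ΔP = 32μLV/D². Solving for V: V = ΔP·D²/(32μL) = 2.8e+05·(0.148)²/(32·0.223·599) = 1.435 m/s.
Check: Re = ρVD/μ = 904·1.435·0.148/0.223 = 860.8 < 2300, so the laminar assumption holds.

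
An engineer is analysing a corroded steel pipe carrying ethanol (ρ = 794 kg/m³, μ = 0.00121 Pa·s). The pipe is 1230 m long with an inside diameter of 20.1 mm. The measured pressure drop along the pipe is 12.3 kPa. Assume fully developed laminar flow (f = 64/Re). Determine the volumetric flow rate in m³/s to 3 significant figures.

For laminar flow, f = 64/Re with Re = ρVD/μ, so Darcy-Weisbach reduces to ΔP = 32μLV/D². Solving for V: V = ΔP·D²/(32μL) = 1.23e+04·(0.0201)²/(32·0.00121·1230) = 0.1043 m/s.
Check: Re = ρVD/μ = 794·0.1043·0.0201/0.00121 = 1376 < 2300, so the laminar assumption holds.
Q = V·A = 0.1043·(π/4·0.0201²) = 3.311e-05 m³/s = 3.31×10^-5 m³/s.

Q ≈ 3.31×10^-5 m³/s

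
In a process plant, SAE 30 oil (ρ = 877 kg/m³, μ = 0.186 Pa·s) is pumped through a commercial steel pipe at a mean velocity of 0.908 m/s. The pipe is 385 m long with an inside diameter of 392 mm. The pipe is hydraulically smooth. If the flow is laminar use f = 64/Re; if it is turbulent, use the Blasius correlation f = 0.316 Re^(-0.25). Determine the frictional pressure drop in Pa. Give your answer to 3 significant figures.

Reynolds number Re = ρVD/μ = 877 · 0.908 · 0.392 / 0.186 = 1678.
Re < 2300 → laminar flow, so f = 64/Re = 64/1678 = 0.03813 (the turbulent correlation is not needed).
Darcy-Weisbach: ΔP = f(L/D)(ρV²/2) = 0.03813·(385/0.392)·(877·0.908²/2) = 0.03813·982.1·361.5 = 1.354e+04 Pa.

ΔP ≈ 13500 Pa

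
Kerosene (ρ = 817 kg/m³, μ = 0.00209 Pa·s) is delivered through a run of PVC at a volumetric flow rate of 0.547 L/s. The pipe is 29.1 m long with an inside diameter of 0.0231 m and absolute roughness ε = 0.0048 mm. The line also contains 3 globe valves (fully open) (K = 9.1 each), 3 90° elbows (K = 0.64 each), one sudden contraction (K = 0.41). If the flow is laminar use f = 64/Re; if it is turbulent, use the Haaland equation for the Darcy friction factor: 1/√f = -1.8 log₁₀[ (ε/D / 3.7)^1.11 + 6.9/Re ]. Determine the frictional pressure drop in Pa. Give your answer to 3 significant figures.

Q = 0.547 L/s = 0.547/1000 = 0.000547 m³/s.
Cross-sectional area A = πD²/4 = π(0.0231)²/4 = 0.0004191 m²; mean velocity V = Q/A = 0.000547/0.0004191 = 1.305 m/s.
Reynolds number Re = ρVD/μ = 817 · 1.305 · 0.0231 / 0.00209 = 1.179e+04.
Re > 4000 → turbulent. Relative roughness ε/D = 4.8e-06/0.0231 = 0.000208. Haaland: 1/√f = -1.8 log₁₀[(0.000208/3.7)^1.11 + 6.9/1.179e+04] = -1.8 log₁₀[1.91e-05 + 0.000585] = 5.793, so f = 0.02979.
Total minor-loss coefficient ΣK = 3·9.1 + 3·0.64 + 1·0.41 = 29.6.
ΔP = [f·L/D + ΣK]·(ρV²/2) = [0.02979·29.1/0.0231 + 29.6]·(817·1.305²/2) = [37.53 + 29.6]·695.9 = 4.674e+04 Pa.

ΔP ≈ 46700 Pa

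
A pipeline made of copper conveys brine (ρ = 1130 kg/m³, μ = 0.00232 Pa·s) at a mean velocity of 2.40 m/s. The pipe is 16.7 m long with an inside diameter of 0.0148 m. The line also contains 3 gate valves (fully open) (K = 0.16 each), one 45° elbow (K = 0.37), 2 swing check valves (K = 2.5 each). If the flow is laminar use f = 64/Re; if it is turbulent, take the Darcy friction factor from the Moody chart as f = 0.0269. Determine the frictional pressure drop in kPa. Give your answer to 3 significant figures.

Reynolds number Re = ρVD/μ = 1130 · 2.4 · 0.0148 / 0.00232 = 1.73e+04.
Re > 4000 → turbulent; use the Moody-chart value f = 0.0269.
Total minor-loss coefficient ΣK = 3·0.16 + 1·0.37 + 2·2.5 = 5.85.
ΔP = [f·L/D + ΣK]·(ρV²/2) = [0.0269·16.7/0.0148 + 5.85]·(1130·2.4²/2) = [30.35 + 5.85]·3254 = 1.178e+05 Pa.
ΔP = 1.178e+05 Pa = 118 kPa.

ΔP ≈ 118 kPa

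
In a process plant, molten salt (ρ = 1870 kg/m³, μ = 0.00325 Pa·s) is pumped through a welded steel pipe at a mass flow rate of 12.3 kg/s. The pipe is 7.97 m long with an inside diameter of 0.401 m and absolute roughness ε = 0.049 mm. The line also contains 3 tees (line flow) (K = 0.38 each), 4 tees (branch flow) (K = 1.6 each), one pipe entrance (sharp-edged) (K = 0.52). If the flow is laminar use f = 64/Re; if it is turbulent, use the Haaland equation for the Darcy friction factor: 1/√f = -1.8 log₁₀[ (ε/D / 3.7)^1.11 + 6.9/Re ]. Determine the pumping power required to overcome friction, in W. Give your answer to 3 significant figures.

A = πD²/4 = π(0.401)²/4 = 0.1263 m²; mean velocity V = ṁ/(ρA) = 12.3/(1870 · 0.1263) = 0.05208 m/s.
Reynolds number Re = ρVD/μ = 1870 · 0.05208 · 0.401 / 0.00325 = 1.202e+04.
Re > 4000 → turbulent. Relative roughness ε/D = 4.9e-05/0.401 = 0.000122. Haaland: 1/√f = -1.8 log₁₀[(0.000122/3.7)^1.11 + 6.9/1.202e+04] = -1.8 log₁₀[1.06e-05 + 0.000574] = 5.819, so f = 0.02953.
Total minor-loss coefficient ΣK = 3·0.38 + 4·1.6 + 1·0.52 = 8.06.
ΔP = [f·L/D + ΣK]·(ρV²/2) = [0.02953·7.97/0.401 + 8.06]·(1870·0.05208²/2) = [0.5869 + 8.06]·2.536 = 21.93 Pa.
Q = ṁ/ρ = 12.3/1870 = 0.006578 m³/s.
Pumping power P = QΔP = 0.006578·21.93 = 0.1442 W = 0.144 W.

P ≈ 0.144 W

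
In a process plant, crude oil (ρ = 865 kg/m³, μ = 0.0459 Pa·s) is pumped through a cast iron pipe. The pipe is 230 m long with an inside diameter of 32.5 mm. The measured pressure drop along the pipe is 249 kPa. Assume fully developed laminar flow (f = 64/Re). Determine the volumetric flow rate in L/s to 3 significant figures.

For laminar flow, f = 64/Re with Re = ρVD/μ, so Darcy-Weisbach reduces to ΔP = 32μLV/D². Solving for V: V = ΔP·D²/(32μL) = 2.49e+05·(0.0325)²/(32·0.0459·230) = 0.7785 m/s.
Check: Re = ρVD/μ = 865·0.7785·0.0325/0.0459 = 476.8 < 2300, so the laminar assumption holds.
Q = V·A = 0.7785·(π/4·0.0325²) = 0.0006459 m³/s = 0.646 L/s.

Q ≈ 0.646 L/s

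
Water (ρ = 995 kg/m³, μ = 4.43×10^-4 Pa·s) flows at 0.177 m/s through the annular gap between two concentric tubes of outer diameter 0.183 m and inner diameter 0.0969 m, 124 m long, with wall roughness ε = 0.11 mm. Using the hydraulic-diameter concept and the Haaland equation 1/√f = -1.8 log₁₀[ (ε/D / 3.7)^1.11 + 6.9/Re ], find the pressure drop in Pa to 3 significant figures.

ΔP ≈ 578 Pa

Hydraulic diameter D_h = 4A/P = D_o - D_i = 0.183 - 0.0969 = 0.0861 m.
Re = ρVD_h/μ = 995·0.177·0.0861/0.000443 = 3.423e+04.
ε/D_h = 0.00011/0.0861 = 0.00128; Haaland gives 1/√f = -1.8 log₁₀[0.000144+0.000202] = 6.231, so f = 0.02575.
ΔP = f(L/D_h)(ρV²/2) = 0.02575·124/0.0861·15.59 = 578.1 Pa.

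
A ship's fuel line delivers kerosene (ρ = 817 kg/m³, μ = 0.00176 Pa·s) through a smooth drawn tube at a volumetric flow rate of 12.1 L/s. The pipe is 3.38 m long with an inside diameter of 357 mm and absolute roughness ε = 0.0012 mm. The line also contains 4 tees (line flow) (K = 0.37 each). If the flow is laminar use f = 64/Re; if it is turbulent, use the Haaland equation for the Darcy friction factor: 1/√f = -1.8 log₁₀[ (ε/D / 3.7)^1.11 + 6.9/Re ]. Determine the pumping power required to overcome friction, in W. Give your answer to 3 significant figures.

P ≈ 0.124 W

Q = 12.1 L/s = 12.1/1000 = 0.0121 m³/s.
Cross-sectional area A = πD²/4 = π(0.357)²/4 = 0.1001 m²; mean velocity V = Q/A = 0.0121/0.1001 = 0.1209 m/s.
Reynolds number Re = ρVD/μ = 817 · 0.1209 · 0.357 / 0.00176 = 2.003e+04.
Re > 4000 → turbulent. Relative roughness ε/D = 1.2e-06/0.357 = 3.36e-06. Haaland: 1/√f = -1.8 log₁₀[(3.36e-06/3.7)^1.11 + 6.9/2.003e+04] = -1.8 log₁₀[1.97e-07 + 0.000344] = 6.233, so f = 0.02574.
Total minor-loss coefficient ΣK = 4·0.37 = 1.48.
ΔP = [f·L/D + ΣK]·(ρV²/2) = [0.02574·3.38/0.357 + 1.48]·(817·0.1209²/2) = [0.2437 + 1.48]·5.969 = 10.29 Pa.
Pumping power P = QΔP = 0.0121·10.29 = 0.1245 W = 0.124 W.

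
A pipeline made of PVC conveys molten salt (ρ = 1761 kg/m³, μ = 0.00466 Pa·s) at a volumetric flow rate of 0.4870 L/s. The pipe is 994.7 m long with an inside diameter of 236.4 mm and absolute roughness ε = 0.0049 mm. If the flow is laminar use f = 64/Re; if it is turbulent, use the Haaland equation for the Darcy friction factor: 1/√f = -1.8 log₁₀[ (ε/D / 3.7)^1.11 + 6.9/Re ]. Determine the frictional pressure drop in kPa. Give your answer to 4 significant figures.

ΔP ≈ 0.02945 kPa

Q = 0.4870 L/s = 0.4870/1000 = 0.000487 m³/s.
Cross-sectional area A = πD²/4 = π(0.2364)²/4 = 0.04389 m²; mean velocity V = Q/A = 0.000487/0.04389 = 0.0111 m/s.
Reynolds number Re = ρVD/μ = 1761 · 0.0111 · 0.2364 / 0.00466 = 991.2.
Re < 2300 → laminar flow, so f = 64/Re = 64/991.2 = 0.06457 (the turbulent correlation is not needed).
Darcy-Weisbach: ΔP = f(L/D)(ρV²/2) = 0.06457·(994.7/0.2364)·(1761·0.0111²/2) = 0.06457·4208·0.1084 = 29.45 Pa.
ΔP = 29.45 Pa = 0.02945 kPa.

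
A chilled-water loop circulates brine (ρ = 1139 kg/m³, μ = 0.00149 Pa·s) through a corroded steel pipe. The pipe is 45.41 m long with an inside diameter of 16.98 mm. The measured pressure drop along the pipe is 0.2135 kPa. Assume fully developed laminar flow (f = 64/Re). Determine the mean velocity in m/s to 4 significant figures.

For laminar flow, f = 64/Re with Re = ρVD/μ, so Darcy-Weisbach reduces to ΔP = 32μLV/D². Solving for V: V = ΔP·D²/(32μL) = 213.5·(0.01698)²/(32·0.00149·45.41) = 0.02843 m/s.
Check: Re = ρVD/μ = 1139·0.02843·0.01698/0.00149 = 369 < 2300, so the laminar assumption holds.

V ≈ 0.02843 m/s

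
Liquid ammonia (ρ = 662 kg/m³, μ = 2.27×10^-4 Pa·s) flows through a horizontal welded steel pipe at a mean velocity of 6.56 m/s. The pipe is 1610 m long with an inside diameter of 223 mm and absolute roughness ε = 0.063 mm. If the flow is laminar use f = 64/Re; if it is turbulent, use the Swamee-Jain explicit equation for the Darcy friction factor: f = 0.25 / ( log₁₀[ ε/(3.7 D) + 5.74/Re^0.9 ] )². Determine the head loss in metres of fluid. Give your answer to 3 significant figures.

h_f ≈ 237 m

Reynolds number Re = ρVD/μ = 662 · 6.56 · 0.223 / 0.000227 = 4.266e+06.
Re > 4000 → turbulent. Relative roughness ε/D = 6.3e-05/0.223 = 0.000283. Swamee-Jain: f = 0.25/(log₁₀[0.000283/3.7 + 5.74/4.266e+06^0.9])² = 0.25/(log₁₀[7.64e-05 + 6.19e-06])² = 0.25/(-4.083)² = 0.01499.
Darcy-Weisbach: ΔP = f(L/D)(ρV²/2) = 0.01499·(1610/0.223)·(662·6.56²/2) = 0.01499·7220·1.424e+04 = 1.542e+06 Pa.
Head loss h_f = ΔP/(ρg) = 1.542e+06/(662·9.81) = 237 m.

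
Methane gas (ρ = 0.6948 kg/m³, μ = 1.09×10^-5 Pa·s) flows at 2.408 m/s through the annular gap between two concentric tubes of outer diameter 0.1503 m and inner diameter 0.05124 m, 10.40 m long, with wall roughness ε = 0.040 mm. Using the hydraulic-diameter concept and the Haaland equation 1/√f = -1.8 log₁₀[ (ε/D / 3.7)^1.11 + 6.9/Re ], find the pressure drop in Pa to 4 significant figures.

Hydraulic diameter D_h = 4A/P = D_o - D_i = 0.1503 - 0.05124 = 0.09906 m.
Re = ρVD_h/μ = 0.6948·2.408·0.09906/1.09e-05 = 1.521e+04.
ε/D_h = 4e-05/0.09906 = 0.000404; Haaland gives 1/√f = -1.8 log₁₀[4e-05+0.000454] = 5.952, so f = 0.02823.
ΔP = f(L/D_h)(ρV²/2) = 0.02823·10.4/0.09906·2.014 = 5.97 Pa.

ΔP ≈ 5.970 Pa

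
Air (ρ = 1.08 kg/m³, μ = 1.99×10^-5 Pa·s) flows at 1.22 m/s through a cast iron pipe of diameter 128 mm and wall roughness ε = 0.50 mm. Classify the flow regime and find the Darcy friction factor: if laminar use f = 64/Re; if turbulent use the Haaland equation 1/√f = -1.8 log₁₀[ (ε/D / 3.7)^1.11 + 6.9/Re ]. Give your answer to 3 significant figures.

Re = ρVD/μ = 1.08·1.22·0.128/1.99e-05 = 8475.
Re > 4000 → turbulent. ε/D = 0.0005/0.128 = 0.00391; Haaland: 1/√f = -1.8 log₁₀[0.000497 + 0.000814] = 5.188, so f = 0.03715.

f ≈ 0.0371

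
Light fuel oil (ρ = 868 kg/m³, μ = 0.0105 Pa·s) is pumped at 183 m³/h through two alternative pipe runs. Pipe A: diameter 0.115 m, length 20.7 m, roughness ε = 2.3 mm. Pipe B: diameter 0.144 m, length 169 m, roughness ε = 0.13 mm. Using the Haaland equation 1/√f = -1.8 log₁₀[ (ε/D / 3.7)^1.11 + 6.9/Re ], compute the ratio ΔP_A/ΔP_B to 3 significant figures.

ΔP_A/ΔP_B ≈ 0.762

Pipe A: V = Q/A = 0.05083/0.01039 = 4.894 m/s; Re = 4.653e+04; ε/D = 0.02; Haaland → f = 0.04955; ΔP_A = f(L/D)(ρV²/2) = 9.27e+04 Pa.
Pipe B: V = Q/A = 0.05083/0.01629 = 3.121 m/s; Re = 3.716e+04; ε/D = 0.000903; Haaland → f = 0.02452; ΔP_B = f(L/D)(ρV²/2) = 1.217e+05 Pa.
ΔP_A/ΔP_B = 9.27e+04/1.217e+05 = 0.762.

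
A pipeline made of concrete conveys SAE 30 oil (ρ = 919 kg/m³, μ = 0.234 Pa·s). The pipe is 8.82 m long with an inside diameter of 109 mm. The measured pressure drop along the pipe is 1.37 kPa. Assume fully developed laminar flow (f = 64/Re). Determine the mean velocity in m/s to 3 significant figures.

V ≈ 0.246 m/s

For laminar flow, f = 64/Re with Re = ρVD/μ, so Darcy-Weisbach reduces to ΔP = 32μLV/D². Solving for V: V = ΔP·D²/(32μL) = 1370·(0.109)²/(32·0.234·8.82) = 0.2465 m/s.
Check: Re = ρVD/μ = 919·0.2465·0.109/0.234 = 105.5 < 2300, so the laminar assumption holds.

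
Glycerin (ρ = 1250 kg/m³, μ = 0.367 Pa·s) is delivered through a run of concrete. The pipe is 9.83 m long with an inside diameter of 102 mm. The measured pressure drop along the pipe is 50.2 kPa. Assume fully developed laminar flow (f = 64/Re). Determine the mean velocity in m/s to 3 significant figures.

V ≈ 4.52 m/s

For laminar flow, f = 64/Re with Re = ρVD/μ, so Darcy-Weisbach reduces to ΔP = 32μLV/D². Solving for V: V = ΔP·D²/(32μL) = 5.02e+04·(0.102)²/(32·0.367·9.83) = 4.524 m/s.
Check: Re = ρVD/μ = 1250·4.524·0.102/0.367 = 1572 < 2300, so the laminar assumption holds.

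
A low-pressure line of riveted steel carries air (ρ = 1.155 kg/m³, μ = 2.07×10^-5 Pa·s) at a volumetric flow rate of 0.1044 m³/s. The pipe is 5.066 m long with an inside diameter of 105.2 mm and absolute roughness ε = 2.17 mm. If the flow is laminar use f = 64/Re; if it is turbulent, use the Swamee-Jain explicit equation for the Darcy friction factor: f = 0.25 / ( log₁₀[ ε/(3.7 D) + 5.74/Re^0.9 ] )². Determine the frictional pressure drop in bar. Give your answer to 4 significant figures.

ΔP ≈ 0.002008 bar

Cross-sectional area A = πD²/4 = π(0.1052)²/4 = 0.008692 m²; mean velocity V = Q/A = 0.1044/0.008692 = 12.01 m/s.
Reynolds number Re = ρVD/μ = 1.155 · 12.01 · 0.1052 / 2.07e-05 = 7.05e+04.
Re > 4000 → turbulent. Relative roughness ε/D = 0.00217/0.1052 = 0.0206. Swamee-Jain: f = 0.25/(log₁₀[0.0206/3.7 + 5.74/7.05e+04^0.9])² = 0.25/(log₁₀[0.00557 + 0.000249])² = 0.25/(-2.235)² = 0.05006.
Darcy-Weisbach: ΔP = f(L/D)(ρV²/2) = 0.05006·(5.066/0.1052)·(1.155·12.01²/2) = 0.05006·48.16·83.31 = 200.8 Pa.
ΔP = 200.8 Pa = 0.002008 bar.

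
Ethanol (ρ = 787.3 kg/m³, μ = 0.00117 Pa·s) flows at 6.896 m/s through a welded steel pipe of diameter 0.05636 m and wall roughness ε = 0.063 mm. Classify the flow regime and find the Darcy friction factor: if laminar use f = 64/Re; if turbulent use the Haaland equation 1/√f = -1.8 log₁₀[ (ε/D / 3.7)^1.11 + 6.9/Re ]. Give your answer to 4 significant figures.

Re = ρVD/μ = 787.3·6.896·0.05636/0.00117 = 2.615e+05.
Re > 4000 → turbulent. ε/D = 6.3e-05/0.05636 = 0.00112; Haaland: 1/√f = -1.8 log₁₀[0.000124 + 2.64e-05] = 6.882, so f = 0.02112.

f ≈ 0.02112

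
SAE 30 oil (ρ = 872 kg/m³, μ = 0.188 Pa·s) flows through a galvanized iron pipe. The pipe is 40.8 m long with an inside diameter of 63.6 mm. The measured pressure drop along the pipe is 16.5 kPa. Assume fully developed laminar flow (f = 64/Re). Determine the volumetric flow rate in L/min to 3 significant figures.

Q ≈ 51.8 L/min

For laminar flow, f = 64/Re with Re = ρVD/μ, so Darcy-Weisbach reduces to ΔP = 32μLV/D². Solving for V: V = ΔP·D²/(32μL) = 1.65e+04·(0.0636)²/(32·0.188·40.8) = 0.2719 m/s.
Check: Re = ρVD/μ = 872·0.2719·0.0636/0.188 = 80.21 < 2300, so the laminar assumption holds.
Q = V·A = 0.2719·(π/4·0.0636²) = 0.0008638 m³/s = 51.8 L/min.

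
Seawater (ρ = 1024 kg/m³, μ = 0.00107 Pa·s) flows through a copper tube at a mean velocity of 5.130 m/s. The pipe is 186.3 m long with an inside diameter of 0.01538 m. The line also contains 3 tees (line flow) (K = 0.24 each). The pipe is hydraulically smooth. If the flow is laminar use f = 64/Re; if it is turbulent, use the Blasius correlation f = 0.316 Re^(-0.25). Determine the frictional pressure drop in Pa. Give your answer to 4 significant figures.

Reynolds number Re = ρVD/μ = 1024 · 5.13 · 0.01538 / 0.00107 = 7.551e+04.
Re > 4000 → turbulent. Smooth-pipe (Blasius): f = 0.316 Re^(-0.25) = 0.316/(7.551e+04)^0.25 = 0.01906.
Total minor-loss coefficient ΣK = 3·0.24 = 0.72.
ΔP = [f·L/D + ΣK]·(ρV²/2) = [0.01906·186.3/0.01538 + 0.72]·(1024·5.13²/2) = [230.9 + 0.72]·1.347e+04 = 3.121e+06 Pa.

ΔP ≈ 3121000 Pa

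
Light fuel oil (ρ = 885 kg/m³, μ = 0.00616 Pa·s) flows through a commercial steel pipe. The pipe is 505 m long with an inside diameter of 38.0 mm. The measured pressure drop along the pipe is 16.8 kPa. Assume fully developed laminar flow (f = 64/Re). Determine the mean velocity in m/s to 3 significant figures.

For laminar flow, f = 64/Re with Re = ρVD/μ, so Darcy-Weisbach reduces to ΔP = 32μLV/D². Solving for V: V = ΔP·D²/(32μL) = 1.68e+04·(0.038)²/(32·0.00616·505) = 0.2437 m/s.
Check: Re = ρVD/μ = 885·0.2437·0.038/0.00616 = 1330 < 2300, so the laminar assumption holds.

V ≈ 0.244 m/s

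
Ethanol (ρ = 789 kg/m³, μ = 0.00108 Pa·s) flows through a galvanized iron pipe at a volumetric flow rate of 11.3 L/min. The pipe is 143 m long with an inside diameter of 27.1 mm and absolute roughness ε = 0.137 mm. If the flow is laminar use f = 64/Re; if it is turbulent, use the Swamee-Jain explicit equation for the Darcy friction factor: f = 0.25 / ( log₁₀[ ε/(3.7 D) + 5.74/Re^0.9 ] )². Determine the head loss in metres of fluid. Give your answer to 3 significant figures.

Q = 11.3 L/min = 11.3/60000 = 0.0001883 m³/s.
Cross-sectional area A = πD²/4 = π(0.0271)²/4 = 0.0005768 m²; mean velocity V = Q/A = 0.0001883/0.0005768 = 0.3265 m/s.
Reynolds number Re = ρVD/μ = 789 · 0.3265 · 0.0271 / 0.00108 = 6464.
Re > 4000 → turbulent. Relative roughness ε/D = 0.000137/0.0271 = 0.00506. Swamee-Jain: f = 0.25/(log₁₀[0.00506/3.7 + 5.74/6464^0.9])² = 0.25/(log₁₀[0.00137 + 0.00214])² = 0.25/(-2.456)² = 0.04145.
Darcy-Weisbach: ΔP = f(L/D)(ρV²/2) = 0.04145·(143/0.0271)·(789·0.3265²/2) = 0.04145·5277·42.06 = 9200 Pa.
Head loss h_f = ΔP/(ρg) = 9200/(789·9.81) = 1.19 m.

h_f ≈ 1.19 m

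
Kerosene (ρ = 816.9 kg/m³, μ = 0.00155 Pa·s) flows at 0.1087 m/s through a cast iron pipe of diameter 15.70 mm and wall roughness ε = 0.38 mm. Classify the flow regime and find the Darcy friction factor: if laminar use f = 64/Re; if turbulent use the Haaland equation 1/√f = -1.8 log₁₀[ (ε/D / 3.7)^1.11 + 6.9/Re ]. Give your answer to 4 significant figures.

f ≈ 0.07116

Re = ρVD/μ = 816.9·0.1087·0.0157/0.00155 = 899.4.
Re < 2300 → laminar, so f = 64/Re = 0.07116 (roughness is irrelevant in laminar flow).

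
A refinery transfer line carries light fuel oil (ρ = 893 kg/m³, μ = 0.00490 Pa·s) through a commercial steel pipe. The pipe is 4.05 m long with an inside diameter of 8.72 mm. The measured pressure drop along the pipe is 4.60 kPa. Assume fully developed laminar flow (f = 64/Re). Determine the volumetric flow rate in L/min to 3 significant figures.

Q ≈ 1.97 L/min

For laminar flow, f = 64/Re with Re = ρVD/μ, so Darcy-Weisbach reduces to ΔP = 32μLV/D². Solving for V: V = ΔP·D²/(32μL) = 4600·(0.00872)²/(32·0.0049·4.05) = 0.5508 m/s.
Check: Re = ρVD/μ = 893·0.5508·0.00872/0.0049 = 875.3 < 2300, so the laminar assumption holds.
Q = V·A = 0.5508·(π/4·0.00872²) = 3.289e-05 m³/s = 1.97 L/min.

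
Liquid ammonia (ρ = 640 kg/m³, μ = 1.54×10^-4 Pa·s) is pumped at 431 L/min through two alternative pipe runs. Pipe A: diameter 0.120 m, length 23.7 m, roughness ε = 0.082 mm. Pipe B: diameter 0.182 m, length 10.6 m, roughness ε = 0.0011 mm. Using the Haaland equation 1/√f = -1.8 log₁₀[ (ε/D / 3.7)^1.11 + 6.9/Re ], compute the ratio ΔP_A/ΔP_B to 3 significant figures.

Pipe A: V = Q/A = 0.007183/0.01131 = 0.6351 m/s; Re = 3.167e+05; ε/D = 0.000683; Haaland → f = 0.01901; ΔP_A = f(L/D)(ρV²/2) = 484.7 Pa.
Pipe B: V = Q/A = 0.007183/0.02602 = 0.2761 m/s; Re = 2.088e+05; ε/D = 6.04e-06; Haaland → f = 0.01541; ΔP_B = f(L/D)(ρV²/2) = 21.89 Pa.
ΔP_A/ΔP_B = 484.7/21.89 = 22.1.

ΔP_A/ΔP_B ≈ 22.1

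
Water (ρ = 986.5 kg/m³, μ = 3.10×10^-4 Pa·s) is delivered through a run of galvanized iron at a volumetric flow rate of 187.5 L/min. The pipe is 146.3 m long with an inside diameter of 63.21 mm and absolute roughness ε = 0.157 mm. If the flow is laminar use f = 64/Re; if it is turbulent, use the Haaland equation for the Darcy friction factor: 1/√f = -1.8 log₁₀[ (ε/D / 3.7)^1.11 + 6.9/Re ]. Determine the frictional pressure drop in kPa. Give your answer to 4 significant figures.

Q = 187.5 L/min = 187.5/60000 = 0.003125 m³/s.
Cross-sectional area A = πD²/4 = π(0.06321)²/4 = 0.003138 m²; mean velocity V = Q/A = 0.003125/0.003138 = 0.9958 m/s.
Reynolds number Re = ρVD/μ = 986.5 · 0.9958 · 0.06321 / 0.00031 = 2.003e+05.
Re > 4000 → turbulent. Relative roughness ε/D = 0.000157/0.06321 = 0.00248. Haaland: 1/√f = -1.8 log₁₀[(0.00248/3.7)^1.11 + 6.9/2.003e+05] = -1.8 log₁₀[0.000301 + 3.44e-05] = 6.255, so f = 0.02556.
Darcy-Weisbach: ΔP = f(L/D)(ρV²/2) = 0.02556·(146.3/0.06321)·(986.5·0.9958²/2) = 0.02556·2315·489.2 = 2.894e+04 Pa.
ΔP = 2.894e+04 Pa = 28.94 kPa.

ΔP ≈ 28.94 kPa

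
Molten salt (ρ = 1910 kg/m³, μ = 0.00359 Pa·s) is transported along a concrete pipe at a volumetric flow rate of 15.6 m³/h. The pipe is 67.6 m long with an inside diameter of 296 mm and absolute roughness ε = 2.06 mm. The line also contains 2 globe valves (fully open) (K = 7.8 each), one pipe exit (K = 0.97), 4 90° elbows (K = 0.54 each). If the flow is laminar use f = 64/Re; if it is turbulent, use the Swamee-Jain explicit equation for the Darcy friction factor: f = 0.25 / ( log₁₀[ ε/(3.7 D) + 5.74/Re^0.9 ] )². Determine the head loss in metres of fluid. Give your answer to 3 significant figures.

Q = 15.6 m³/h = 15.6/3600 = 0.004333 m³/s.
Cross-sectional area A = πD²/4 = π(0.296)²/4 = 0.06881 m²; mean velocity V = Q/A = 0.004333/0.06881 = 0.06297 m/s.
Reynolds number Re = ρVD/μ = 1910 · 0.06297 · 0.296 / 0.00359 = 9917.
Re > 4000 → turbulent. Relative roughness ε/D = 0.00206/0.296 = 0.00696. Swamee-Jain: f = 0.25/(log₁₀[0.00696/3.7 + 5.74/9917^0.9])² = 0.25/(log₁₀[0.00188 + 0.00145])² = 0.25/(-2.477)² = 0.04074.
Total minor-loss coefficient ΣK = 2·7.8 + 1·0.97 + 4·0.54 = 18.7.
ΔP = [f·L/D + ΣK]·(ρV²/2) = [0.04074·67.6/0.296 + 18.7]·(1910·0.06297²/2) = [9.305 + 18.7]·3.787 = 106.2 Pa.
Head loss h_f = ΔP/(ρg) = 106.2/(1910·9.81) = 0.00567 m.

h_f ≈ 0.00567 m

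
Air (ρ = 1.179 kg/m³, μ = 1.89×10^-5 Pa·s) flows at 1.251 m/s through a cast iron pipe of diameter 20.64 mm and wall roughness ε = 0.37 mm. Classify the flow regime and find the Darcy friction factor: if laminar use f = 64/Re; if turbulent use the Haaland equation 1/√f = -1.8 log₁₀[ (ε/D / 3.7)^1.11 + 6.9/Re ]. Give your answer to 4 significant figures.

Re = ρVD/μ = 1.179·1.251·0.02064/1.89e-05 = 1611.
Re < 2300 → laminar, so f = 64/Re = 0.03973 (roughness is irrelevant in laminar flow).

f ≈ 0.03973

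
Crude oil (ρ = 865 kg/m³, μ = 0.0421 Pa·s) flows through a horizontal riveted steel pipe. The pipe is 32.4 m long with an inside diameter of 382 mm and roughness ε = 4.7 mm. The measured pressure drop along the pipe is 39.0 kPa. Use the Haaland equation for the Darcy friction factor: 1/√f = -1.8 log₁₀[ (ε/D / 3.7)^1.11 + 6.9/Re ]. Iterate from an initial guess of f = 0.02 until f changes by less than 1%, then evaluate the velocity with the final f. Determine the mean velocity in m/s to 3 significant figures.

Rearranging Darcy-Weisbach: V = √(2·ΔP·D/(f·L·ρ)). With ε/D = 0.0047/0.382 = 0.0123, iterate starting from f = 0.02:
  f = 0.02 → V = √(2·3.9e+04·0.382/(0.02·32.4·865)) = 7.291 m/s; Re = ρVD/μ = 5.722e+04; f → 0.04165
  f = 0.04165 → V = 5.052 m/s; Re = 3.965e+04; f → 0.04202
Converged (Δf/f < 1%). With the final f = 0.04202: V = √(2·3.9e+04·0.382/(0.04202·32.4·865)) = 5.03 m/s.

V ≈ 5.03 m/s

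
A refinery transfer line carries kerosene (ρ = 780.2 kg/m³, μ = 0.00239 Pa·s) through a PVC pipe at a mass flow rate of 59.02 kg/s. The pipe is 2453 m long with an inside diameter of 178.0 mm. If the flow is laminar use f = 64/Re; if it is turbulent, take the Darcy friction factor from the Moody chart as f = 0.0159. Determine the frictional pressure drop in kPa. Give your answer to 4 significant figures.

ΔP ≈ 789.9 kPa

A = πD²/4 = π(0.178)²/4 = 0.02488 m²; mean velocity V = ṁ/(ρA) = 59.02/(780.2 · 0.02488) = 3.04 m/s.
Reynolds number Re = ρVD/μ = 780.2 · 3.04 · 0.178 / 0.00239 = 1.766e+05.
Re > 4000 → turbulent; use the Moody-chart value f = 0.0159.
Darcy-Weisbach: ΔP = f(L/D)(ρV²/2) = 0.0159·(2453/0.178)·(780.2·3.04²/2) = 0.0159·1.378e+04·3605 = 7.899e+05 Pa.
ΔP = 7.899e+05 Pa = 789.9 kPa.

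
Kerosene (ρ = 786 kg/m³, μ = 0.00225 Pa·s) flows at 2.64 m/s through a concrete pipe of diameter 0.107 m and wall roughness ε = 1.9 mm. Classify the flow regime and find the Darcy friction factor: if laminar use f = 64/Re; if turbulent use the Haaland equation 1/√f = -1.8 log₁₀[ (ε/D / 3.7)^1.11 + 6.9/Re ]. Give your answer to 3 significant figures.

f ≈ 0.0470

Re = ρVD/μ = 786·2.64·0.107/0.00225 = 9.868e+04.
Re > 4000 → turbulent. ε/D = 0.0019/0.107 = 0.0178; Haaland: 1/√f = -1.8 log₁₀[0.00267 + 6.99e-05] = 4.613, so f = 0.047.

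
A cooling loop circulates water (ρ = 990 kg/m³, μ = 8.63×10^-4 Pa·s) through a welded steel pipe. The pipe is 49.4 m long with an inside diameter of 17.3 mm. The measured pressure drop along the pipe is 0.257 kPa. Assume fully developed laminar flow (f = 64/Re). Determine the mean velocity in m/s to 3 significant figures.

For laminar flow, f = 64/Re with Re = ρVD/μ, so Darcy-Weisbach reduces to ΔP = 32μLV/D². Solving for V: V = ΔP·D²/(32μL) = 257·(0.0173)²/(32·0.000863·49.4) = 0.05638 m/s.
Check: Re = ρVD/μ = 990·0.05638·0.0173/0.000863 = 1119 < 2300, so the laminar assumption holds.

V ≈ 0.0564 m/s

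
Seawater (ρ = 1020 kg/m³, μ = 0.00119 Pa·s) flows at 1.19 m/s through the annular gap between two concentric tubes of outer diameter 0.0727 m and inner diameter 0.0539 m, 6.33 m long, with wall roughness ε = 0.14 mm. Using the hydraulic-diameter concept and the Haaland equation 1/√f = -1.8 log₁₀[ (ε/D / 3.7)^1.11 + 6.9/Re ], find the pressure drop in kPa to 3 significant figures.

Hydraulic diameter D_h = 4A/P = D_o - D_i = 0.0727 - 0.0539 = 0.0188 m.
Re = ρVD_h/μ = 1020·1.19·0.0188/0.00119 = 1.918e+04.
ε/D_h = 0.00014/0.0188 = 0.00745; Haaland gives 1/√f = -1.8 log₁₀[0.00102+0.00036] = 5.15, so f = 0.0377.
ΔP = f(L/D_h)(ρV²/2) = 0.0377·6.33/0.0188·722.2 = 9168 Pa.
ΔP = 9.17 kPa.

ΔP ≈ 9.17 kPa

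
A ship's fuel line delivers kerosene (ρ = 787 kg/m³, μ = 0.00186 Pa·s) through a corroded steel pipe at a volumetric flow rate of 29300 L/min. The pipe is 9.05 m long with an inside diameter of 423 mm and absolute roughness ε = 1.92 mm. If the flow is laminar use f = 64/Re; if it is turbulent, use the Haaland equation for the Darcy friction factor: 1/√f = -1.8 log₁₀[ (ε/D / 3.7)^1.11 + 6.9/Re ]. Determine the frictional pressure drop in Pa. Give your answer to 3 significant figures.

Q = 29300 L/min = 29300/60000 = 0.4883 m³/s.
Cross-sectional area A = πD²/4 = π(0.423)²/4 = 0.1405 m²; mean velocity V = Q/A = 0.4883/0.1405 = 3.475 m/s.
Reynolds number Re = ρVD/μ = 787 · 3.475 · 0.423 / 0.00186 = 6.219e+05.
Re > 4000 → turbulent. Relative roughness ε/D = 0.00192/0.423 = 0.00454. Haaland: 1/√f = -1.8 log₁₀[(0.00454/3.7)^1.11 + 6.9/6.219e+05] = -1.8 log₁₀[0.000587 + 1.11e-05] = 5.802, so f = 0.02971.
Darcy-Weisbach: ΔP = f(L/D)(ρV²/2) = 0.02971·(9.05/0.423)·(787·3.475²/2) = 0.02971·21.39·4752 = 3020 Pa.

ΔP ≈ 3020 Pa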